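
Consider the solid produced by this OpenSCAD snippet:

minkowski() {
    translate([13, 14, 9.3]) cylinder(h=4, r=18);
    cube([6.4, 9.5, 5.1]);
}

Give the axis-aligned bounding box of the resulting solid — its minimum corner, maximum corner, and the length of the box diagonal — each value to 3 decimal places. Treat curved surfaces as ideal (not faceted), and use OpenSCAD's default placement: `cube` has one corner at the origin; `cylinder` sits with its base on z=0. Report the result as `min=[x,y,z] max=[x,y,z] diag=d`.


A = translate([13, 14, 9.3]) cylinder(h=4, r=18) → bbox [-5,-4,9.3] .. [31,32,13.3]
B = cube([6.4, 9.5, 5.1]) → bbox [0,0,0] .. [6.4,9.5,5.1]
lo = A.lo+B.lo = [-5+0, -4+0, 9.3+0] = [-5.000,-4.000,9.300]
hi = A.hi+B.hi = [31+6.4, 32+9.5, 13.3+5.1] = [37.400,41.500,18.400]
diag = √(42.4²+45.5²+9.1²) = √3950.82 = 62.856

min=[-5.000,-4.000,9.300] max=[37.400,41.500,18.400] diag=62.856


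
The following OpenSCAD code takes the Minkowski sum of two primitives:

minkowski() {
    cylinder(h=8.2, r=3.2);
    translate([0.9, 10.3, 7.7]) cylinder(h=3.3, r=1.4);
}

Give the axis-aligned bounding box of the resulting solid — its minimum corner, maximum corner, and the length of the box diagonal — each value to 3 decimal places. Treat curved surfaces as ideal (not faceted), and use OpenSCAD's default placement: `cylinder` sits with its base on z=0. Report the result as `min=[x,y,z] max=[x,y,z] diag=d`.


min=[-3.700,5.700,7.700] max=[5.500,14.900,19.200] diag=17.365

A = translate([0.9, 10.3, 7.7]) cylinder(h=3.3, r=1.4) → bbox [-0.5,8.9,7.7] .. [2.3,11.7,11]
B = cylinder(h=8.2, r=3.2) → bbox [-3.2,-3.2,0] .. [3.2,3.2,8.2]
lo = A.lo+B.lo = [-0.5-3.2, 8.9-3.2, 7.7+0] = [-3.700,5.700,7.700]
hi = A.hi+B.hi = [2.3+3.2, 11.7+3.2, 11+8.2] = [5.500,14.900,19.200]
diag = √(9.2²+9.2²+11.5²) = √301.53 = 17.365


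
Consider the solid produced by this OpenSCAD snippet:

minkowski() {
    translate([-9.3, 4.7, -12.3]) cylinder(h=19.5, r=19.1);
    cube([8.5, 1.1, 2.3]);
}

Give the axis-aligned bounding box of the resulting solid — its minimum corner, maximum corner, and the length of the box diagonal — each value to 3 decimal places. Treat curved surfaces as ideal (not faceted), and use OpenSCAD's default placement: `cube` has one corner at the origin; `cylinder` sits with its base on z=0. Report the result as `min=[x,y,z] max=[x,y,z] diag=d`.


A = translate([-9.3, 4.7, -12.3]) cylinder(h=19.5, r=19.1) → bbox [-28.4,-14.4,-12.3] .. [9.8,23.8,7.2]
B = cube([8.5, 1.1, 2.3]) → bbox [0,0,0] .. [8.5,1.1,2.3]
lo = A.lo+B.lo = [-28.4+0, -14.4+0, -12.3+0] = [-28.400,-14.400,-12.300]
hi = A.hi+B.hi = [9.8+8.5, 23.8+1.1, 7.2+2.3] = [18.300,24.900,9.500]
diag = √(46.7²+39.3²+21.8²) = √4200.62 = 64.812

min=[-28.400,-14.400,-12.300] max=[18.300,24.900,9.500] diag=64.812


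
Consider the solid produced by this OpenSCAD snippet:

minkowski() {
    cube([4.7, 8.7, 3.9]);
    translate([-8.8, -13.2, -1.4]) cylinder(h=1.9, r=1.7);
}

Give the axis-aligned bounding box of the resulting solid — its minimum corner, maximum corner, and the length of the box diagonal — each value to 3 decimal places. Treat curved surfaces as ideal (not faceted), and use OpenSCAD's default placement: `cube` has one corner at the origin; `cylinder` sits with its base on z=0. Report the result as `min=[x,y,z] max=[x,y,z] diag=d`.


min=[-10.500,-14.900,-1.400] max=[-2.400,-2.800,4.400] diag=15.674

A = translate([-8.8, -13.2, -1.4]) cylinder(h=1.9, r=1.7) → bbox [-10.5,-14.9,-1.4] .. [-7.1,-11.5,0.5]
B = cube([4.7, 8.7, 3.9]) → bbox [0,0,0] .. [4.7,8.7,3.9]
lo = A.lo+B.lo = [-10.5+0, -14.9+0, -1.4+0] = [-10.500,-14.900,-1.400]
hi = A.hi+B.hi = [-7.1+4.7, -11.5+8.7, 0.5+3.9] = [-2.400,-2.800,4.400]
diag = √(8.1²+12.1²+5.8²) = √245.66 = 15.674


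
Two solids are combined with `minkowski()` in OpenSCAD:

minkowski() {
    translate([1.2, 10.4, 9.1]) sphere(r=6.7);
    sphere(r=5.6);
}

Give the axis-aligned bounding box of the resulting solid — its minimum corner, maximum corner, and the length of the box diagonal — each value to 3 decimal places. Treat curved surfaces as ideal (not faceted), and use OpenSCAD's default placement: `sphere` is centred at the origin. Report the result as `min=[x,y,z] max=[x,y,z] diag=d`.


A = translate([1.2, 10.4, 9.1]) sphere(r=6.7) → bbox [-5.5,3.7,2.4] .. [7.9,17.1,15.8]
B = sphere(r=5.6) → bbox [-5.6,-5.6,-5.6] .. [5.6,5.6,5.6]
lo = A.lo+B.lo = [-5.5-5.6, 3.7-5.6, 2.4-5.6] = [-11.100,-1.900,-3.200]
hi = A.hi+B.hi = [7.9+5.6, 17.1+5.6, 15.8+5.6] = [13.500,22.700,21.400]
diag = √(24.6²+24.6²+24.6²) = √1815.48 = 42.608

min=[-11.100,-1.900,-3.200] max=[13.500,22.700,21.400] diag=42.608


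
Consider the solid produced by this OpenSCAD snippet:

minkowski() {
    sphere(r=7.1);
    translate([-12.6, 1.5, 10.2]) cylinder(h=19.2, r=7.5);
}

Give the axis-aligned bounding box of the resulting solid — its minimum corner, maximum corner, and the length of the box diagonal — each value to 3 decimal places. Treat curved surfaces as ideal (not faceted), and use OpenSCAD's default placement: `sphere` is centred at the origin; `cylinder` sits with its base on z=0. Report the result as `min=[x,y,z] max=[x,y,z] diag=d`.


min=[-27.200,-13.100,3.100] max=[2.000,16.100,36.500] diag=53.112

A = translate([-12.6, 1.5, 10.2]) cylinder(h=19.2, r=7.5) → bbox [-20.1,-6,10.2] .. [-5.1,9,29.4]
B = sphere(r=7.1) → bbox [-7.1,-7.1,-7.1] .. [7.1,7.1,7.1]
lo = A.lo+B.lo = [-20.1-7.1, -6-7.1, 10.2-7.1] = [-27.200,-13.100,3.100]
hi = A.hi+B.hi = [-5.1+7.1, 9+7.1, 29.4+7.1] = [2.000,16.100,36.500]
diag = √(29.2²+29.2²+33.4²) = √2820.84 = 53.112


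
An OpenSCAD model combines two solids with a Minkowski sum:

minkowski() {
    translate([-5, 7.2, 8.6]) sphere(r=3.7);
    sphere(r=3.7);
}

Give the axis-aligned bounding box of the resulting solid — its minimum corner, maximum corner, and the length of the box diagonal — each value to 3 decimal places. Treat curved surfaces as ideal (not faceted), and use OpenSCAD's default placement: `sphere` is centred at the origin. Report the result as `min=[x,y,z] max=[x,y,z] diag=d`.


min=[-12.400,-0.200,1.200] max=[2.400,14.600,16.000] diag=25.634

A = translate([-5, 7.2, 8.6]) sphere(r=3.7) → bbox [-8.7,3.5,4.9] .. [-1.3,10.9,12.3]
B = sphere(r=3.7) → bbox [-3.7,-3.7,-3.7] .. [3.7,3.7,3.7]
lo = A.lo+B.lo = [-8.7-3.7, 3.5-3.7, 4.9-3.7] = [-12.400,-0.200,1.200]
hi = A.hi+B.hi = [-1.3+3.7, 10.9+3.7, 12.3+3.7] = [2.400,14.600,16.000]
diag = √(14.8²+14.8²+14.8²) = √657.12 = 25.634


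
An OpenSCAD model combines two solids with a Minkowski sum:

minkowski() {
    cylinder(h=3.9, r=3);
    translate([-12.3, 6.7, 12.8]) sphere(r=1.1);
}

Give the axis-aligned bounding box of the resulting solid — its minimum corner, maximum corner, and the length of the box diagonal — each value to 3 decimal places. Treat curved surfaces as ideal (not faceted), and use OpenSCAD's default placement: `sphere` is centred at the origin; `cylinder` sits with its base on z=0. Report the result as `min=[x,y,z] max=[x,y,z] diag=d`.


A = translate([-12.3, 6.7, 12.8]) sphere(r=1.1) → bbox [-13.4,5.6,11.7] .. [-11.2,7.8,13.9]
B = cylinder(h=3.9, r=3) → bbox [-3,-3,0] .. [3,3,3.9]
lo = A.lo+B.lo = [-13.4-3, 5.6-3, 11.7+0] = [-16.400,2.600,11.700]
hi = A.hi+B.hi = [-11.2+3, 7.8+3, 13.9+3.9] = [-8.200,10.800,17.800]
diag = √(8.2²+8.2²+6.1²) = √171.69 = 13.103

min=[-16.400,2.600,11.700] max=[-8.200,10.800,17.800] diag=13.103


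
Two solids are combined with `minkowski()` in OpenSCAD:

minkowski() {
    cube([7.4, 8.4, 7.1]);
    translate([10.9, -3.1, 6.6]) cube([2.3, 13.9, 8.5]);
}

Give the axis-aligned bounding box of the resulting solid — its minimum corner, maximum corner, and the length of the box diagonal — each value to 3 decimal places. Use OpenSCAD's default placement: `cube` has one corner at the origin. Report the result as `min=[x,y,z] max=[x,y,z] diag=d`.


A = translate([10.9, -3.1, 6.6]) cube([2.3, 13.9, 8.5]) → bbox [10.9,-3.1,6.6] .. [13.2,10.8,15.1]
B = cube([7.4, 8.4, 7.1]) → bbox [0,0,0] .. [7.4,8.4,7.1]
lo = A.lo+B.lo = [10.9+0, -3.1+0, 6.6+0] = [10.900,-3.100,6.600]
hi = A.hi+B.hi = [13.2+7.4, 10.8+8.4, 15.1+7.1] = [20.600,19.200,22.200]
diag = √(9.7²+22.3²+15.6²) = √834.74 = 28.892

min=[10.900,-3.100,6.600] max=[20.600,19.200,22.200] diag=28.892


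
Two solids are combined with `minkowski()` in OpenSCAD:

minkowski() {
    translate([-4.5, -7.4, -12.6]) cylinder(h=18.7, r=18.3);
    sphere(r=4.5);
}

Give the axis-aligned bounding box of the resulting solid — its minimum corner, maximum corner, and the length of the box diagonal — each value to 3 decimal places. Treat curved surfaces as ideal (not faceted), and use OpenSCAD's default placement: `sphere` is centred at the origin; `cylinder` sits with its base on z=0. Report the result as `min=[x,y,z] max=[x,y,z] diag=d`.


A = translate([-4.5, -7.4, -12.6]) cylinder(h=18.7, r=18.3) → bbox [-22.8,-25.7,-12.6] .. [13.8,10.9,6.1]
B = sphere(r=4.5) → bbox [-4.5,-4.5,-4.5] .. [4.5,4.5,4.5]
lo = A.lo+B.lo = [-22.8-4.5, -25.7-4.5, -12.6-4.5] = [-27.300,-30.200,-17.100]
hi = A.hi+B.hi = [13.8+4.5, 10.9+4.5, 6.1+4.5] = [18.300,15.400,10.600]
diag = √(45.6²+45.6²+27.7²) = √4926.01 = 70.186

min=[-27.300,-30.200,-17.100] max=[18.300,15.400,10.600] diag=70.186


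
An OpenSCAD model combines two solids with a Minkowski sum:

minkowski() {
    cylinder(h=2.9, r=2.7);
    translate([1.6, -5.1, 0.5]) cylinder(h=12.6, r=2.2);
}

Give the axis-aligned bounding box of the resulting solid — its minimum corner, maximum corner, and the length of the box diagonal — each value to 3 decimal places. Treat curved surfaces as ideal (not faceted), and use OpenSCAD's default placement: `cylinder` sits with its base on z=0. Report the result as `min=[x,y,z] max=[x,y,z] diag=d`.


A = translate([1.6, -5.1, 0.5]) cylinder(h=12.6, r=2.2) → bbox [-0.6,-7.3,0.5] .. [3.8,-2.9,13.1]
B = cylinder(h=2.9, r=2.7) → bbox [-2.7,-2.7,0] .. [2.7,2.7,2.9]
lo = A.lo+B.lo = [-0.6-2.7, -7.3-2.7, 0.5+0] = [-3.300,-10.000,0.500]
hi = A.hi+B.hi = [3.8+2.7, -2.9+2.7, 13.1+2.9] = [6.500,-0.200,16.000]
diag = √(9.8²+9.8²+15.5²) = √432.33 = 20.793

min=[-3.300,-10.000,0.500] max=[6.500,-0.200,16.000] diag=20.793


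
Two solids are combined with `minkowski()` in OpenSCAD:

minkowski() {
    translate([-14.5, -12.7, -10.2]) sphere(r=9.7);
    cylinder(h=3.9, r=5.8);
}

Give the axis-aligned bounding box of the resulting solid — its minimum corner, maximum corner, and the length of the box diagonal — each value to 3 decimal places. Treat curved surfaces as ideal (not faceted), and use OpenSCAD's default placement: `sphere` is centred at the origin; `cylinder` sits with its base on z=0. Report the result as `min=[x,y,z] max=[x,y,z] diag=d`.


min=[-30.000,-28.200,-19.900] max=[1.000,2.800,3.400] diag=49.648

A = translate([-14.5, -12.7, -10.2]) sphere(r=9.7) → bbox [-24.2,-22.4,-19.9] .. [-4.8,-3,-0.5]
B = cylinder(h=3.9, r=5.8) → bbox [-5.8,-5.8,0] .. [5.8,5.8,3.9]
lo = A.lo+B.lo = [-24.2-5.8, -22.4-5.8, -19.9+0] = [-30.000,-28.200,-19.900]
hi = A.hi+B.hi = [-4.8+5.8, -3+5.8, -0.5+3.9] = [1.000,2.800,3.400]
diag = √(31²+31²+23.3²) = √2464.89 = 49.648


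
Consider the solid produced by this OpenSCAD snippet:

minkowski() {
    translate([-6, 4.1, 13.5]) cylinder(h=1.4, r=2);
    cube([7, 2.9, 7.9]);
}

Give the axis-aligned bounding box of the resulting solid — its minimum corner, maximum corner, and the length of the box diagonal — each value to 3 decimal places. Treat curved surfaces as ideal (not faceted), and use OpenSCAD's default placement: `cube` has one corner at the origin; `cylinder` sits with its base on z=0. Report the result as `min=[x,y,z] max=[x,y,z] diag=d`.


min=[-8.000,2.100,13.500] max=[3.000,9.000,22.800] diag=15.972

A = translate([-6, 4.1, 13.5]) cylinder(h=1.4, r=2) → bbox [-8,2.1,13.5] .. [-4,6.1,14.9]
B = cube([7, 2.9, 7.9]) → bbox [0,0,0] .. [7,2.9,7.9]
lo = A.lo+B.lo = [-8+0, 2.1+0, 13.5+0] = [-8.000,2.100,13.500]
hi = A.hi+B.hi = [-4+7, 6.1+2.9, 14.9+7.9] = [3.000,9.000,22.800]
diag = √(11²+6.9²+9.3²) = √255.1 = 15.972


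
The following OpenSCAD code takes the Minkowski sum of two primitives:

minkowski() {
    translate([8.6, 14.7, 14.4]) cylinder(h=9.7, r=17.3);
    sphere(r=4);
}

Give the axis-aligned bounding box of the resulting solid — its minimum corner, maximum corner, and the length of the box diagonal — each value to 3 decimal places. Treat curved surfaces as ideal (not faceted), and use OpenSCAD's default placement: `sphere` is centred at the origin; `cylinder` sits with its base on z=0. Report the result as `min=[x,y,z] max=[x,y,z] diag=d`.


A = translate([8.6, 14.7, 14.4]) cylinder(h=9.7, r=17.3) → bbox [-8.7,-2.6,14.4] .. [25.9,32,24.1]
B = sphere(r=4) → bbox [-4,-4,-4] .. [4,4,4]
lo = A.lo+B.lo = [-8.7-4, -2.6-4, 14.4-4] = [-12.700,-6.600,10.400]
hi = A.hi+B.hi = [25.9+4, 32+4, 24.1+4] = [29.900,36.000,28.100]
diag = √(42.6²+42.6²+17.7²) = √3942.81 = 62.792

min=[-12.700,-6.600,10.400] max=[29.900,36.000,28.100] diag=62.792


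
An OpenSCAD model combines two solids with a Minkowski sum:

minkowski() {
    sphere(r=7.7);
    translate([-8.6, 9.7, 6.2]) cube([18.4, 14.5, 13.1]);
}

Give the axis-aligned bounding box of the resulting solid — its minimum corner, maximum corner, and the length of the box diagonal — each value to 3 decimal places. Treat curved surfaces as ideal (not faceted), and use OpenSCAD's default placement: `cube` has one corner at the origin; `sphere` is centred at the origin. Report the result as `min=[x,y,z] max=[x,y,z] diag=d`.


min=[-16.300,2.000,-1.500] max=[17.500,31.900,27.000] diag=53.373

A = translate([-8.6, 9.7, 6.2]) cube([18.4, 14.5, 13.1]) → bbox [-8.6,9.7,6.2] .. [9.8,24.2,19.3]
B = sphere(r=7.7) → bbox [-7.7,-7.7,-7.7] .. [7.7,7.7,7.7]
lo = A.lo+B.lo = [-8.6-7.7, 9.7-7.7, 6.2-7.7] = [-16.300,2.000,-1.500]
hi = A.hi+B.hi = [9.8+7.7, 24.2+7.7, 19.3+7.7] = [17.500,31.900,27.000]
diag = √(33.8²+29.9²+28.5²) = √2848.7 = 53.373


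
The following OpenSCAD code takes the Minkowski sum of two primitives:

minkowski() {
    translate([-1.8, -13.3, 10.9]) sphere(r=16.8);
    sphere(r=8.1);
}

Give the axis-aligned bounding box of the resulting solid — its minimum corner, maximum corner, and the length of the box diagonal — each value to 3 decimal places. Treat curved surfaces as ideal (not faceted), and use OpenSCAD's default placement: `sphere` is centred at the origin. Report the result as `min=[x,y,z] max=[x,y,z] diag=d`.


min=[-26.700,-38.200,-14.000] max=[23.100,11.600,35.800] diag=86.256

A = translate([-1.8, -13.3, 10.9]) sphere(r=16.8) → bbox [-18.6,-30.1,-5.9] .. [15,3.5,27.7]
B = sphere(r=8.1) → bbox [-8.1,-8.1,-8.1] .. [8.1,8.1,8.1]
lo = A.lo+B.lo = [-18.6-8.1, -30.1-8.1, -5.9-8.1] = [-26.700,-38.200,-14.000]
hi = A.hi+B.hi = [15+8.1, 3.5+8.1, 27.7+8.1] = [23.100,11.600,35.800]
diag = √(49.8²+49.8²+49.8²) = √7440.12 = 86.256


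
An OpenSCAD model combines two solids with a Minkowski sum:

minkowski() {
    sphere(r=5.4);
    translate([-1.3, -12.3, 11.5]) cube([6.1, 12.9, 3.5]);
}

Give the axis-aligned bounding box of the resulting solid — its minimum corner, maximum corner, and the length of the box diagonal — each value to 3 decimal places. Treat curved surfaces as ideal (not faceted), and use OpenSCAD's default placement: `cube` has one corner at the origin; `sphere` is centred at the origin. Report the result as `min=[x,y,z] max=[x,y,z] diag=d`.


min=[-6.700,-17.700,6.100] max=[10.200,6.000,20.400] diag=32.431

A = translate([-1.3, -12.3, 11.5]) cube([6.1, 12.9, 3.5]) → bbox [-1.3,-12.3,11.5] .. [4.8,0.6,15]
B = sphere(r=5.4) → bbox [-5.4,-5.4,-5.4] .. [5.4,5.4,5.4]
lo = A.lo+B.lo = [-1.3-5.4, -12.3-5.4, 11.5-5.4] = [-6.700,-17.700,6.100]
hi = A.hi+B.hi = [4.8+5.4, 0.6+5.4, 15+5.4] = [10.200,6.000,20.400]
diag = √(16.9²+23.7²+14.3²) = √1051.79 = 32.431


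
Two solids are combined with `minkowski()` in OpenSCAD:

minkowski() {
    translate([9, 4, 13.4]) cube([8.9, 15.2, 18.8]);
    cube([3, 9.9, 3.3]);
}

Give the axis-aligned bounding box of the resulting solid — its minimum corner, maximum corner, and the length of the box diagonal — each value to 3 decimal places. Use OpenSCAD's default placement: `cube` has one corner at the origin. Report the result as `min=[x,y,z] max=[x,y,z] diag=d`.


A = translate([9, 4, 13.4]) cube([8.9, 15.2, 18.8]) → bbox [9,4,13.4] .. [17.9,19.2,32.2]
B = cube([3, 9.9, 3.3]) → bbox [0,0,0] .. [3,9.9,3.3]
lo = A.lo+B.lo = [9+0, 4+0, 13.4+0] = [9.000,4.000,13.400]
hi = A.hi+B.hi = [17.9+3, 19.2+9.9, 32.2+3.3] = [20.900,29.100,35.500]
diag = √(11.9²+25.1²+22.1²) = √1260.03 = 35.497

min=[9.000,4.000,13.400] max=[20.900,29.100,35.500] diag=35.497


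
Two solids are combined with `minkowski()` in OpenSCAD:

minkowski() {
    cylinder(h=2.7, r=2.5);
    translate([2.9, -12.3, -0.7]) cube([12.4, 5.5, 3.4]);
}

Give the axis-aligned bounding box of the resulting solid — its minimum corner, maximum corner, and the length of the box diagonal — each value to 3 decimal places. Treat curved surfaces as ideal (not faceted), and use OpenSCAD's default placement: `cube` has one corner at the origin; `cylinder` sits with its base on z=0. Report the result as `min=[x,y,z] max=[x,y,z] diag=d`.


A = translate([2.9, -12.3, -0.7]) cube([12.4, 5.5, 3.4]) → bbox [2.9,-12.3,-0.7] .. [15.3,-6.8,2.7]
B = cylinder(h=2.7, r=2.5) → bbox [-2.5,-2.5,0] .. [2.5,2.5,2.7]
lo = A.lo+B.lo = [2.9-2.5, -12.3-2.5, -0.7+0] = [0.400,-14.800,-0.700]
hi = A.hi+B.hi = [15.3+2.5, -6.8+2.5, 2.7+2.7] = [17.800,-4.300,5.400]
diag = √(17.4²+10.5²+6.1²) = √450.22 = 21.218

min=[0.400,-14.800,-0.700] max=[17.800,-4.300,5.400] diag=21.218


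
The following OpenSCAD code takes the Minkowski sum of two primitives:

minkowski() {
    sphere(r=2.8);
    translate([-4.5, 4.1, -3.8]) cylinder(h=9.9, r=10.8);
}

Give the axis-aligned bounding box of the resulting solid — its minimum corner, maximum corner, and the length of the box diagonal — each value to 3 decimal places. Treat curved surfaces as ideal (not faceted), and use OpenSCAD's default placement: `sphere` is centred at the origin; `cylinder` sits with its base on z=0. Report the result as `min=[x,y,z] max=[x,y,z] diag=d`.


A = translate([-4.5, 4.1, -3.8]) cylinder(h=9.9, r=10.8) → bbox [-15.3,-6.7,-3.8] .. [6.3,14.9,6.1]
B = sphere(r=2.8) → bbox [-2.8,-2.8,-2.8] .. [2.8,2.8,2.8]
lo = A.lo+B.lo = [-15.3-2.8, -6.7-2.8, -3.8-2.8] = [-18.100,-9.500,-6.600]
hi = A.hi+B.hi = [6.3+2.8, 14.9+2.8, 6.1+2.8] = [9.100,17.700,8.900]
diag = √(27.2²+27.2²+15.5²) = √1719.93 = 41.472

min=[-18.100,-9.500,-6.600] max=[9.100,17.700,8.900] diag=41.472


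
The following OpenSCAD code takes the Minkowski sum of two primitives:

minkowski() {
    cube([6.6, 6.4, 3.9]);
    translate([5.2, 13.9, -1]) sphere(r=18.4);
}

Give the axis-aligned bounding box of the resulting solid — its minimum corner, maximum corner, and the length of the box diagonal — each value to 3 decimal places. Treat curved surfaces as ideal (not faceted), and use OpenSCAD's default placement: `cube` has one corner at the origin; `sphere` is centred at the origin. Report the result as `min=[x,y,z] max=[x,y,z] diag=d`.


A = translate([5.2, 13.9, -1]) sphere(r=18.4) → bbox [-13.2,-4.5,-19.4] .. [23.6,32.3,17.4]
B = cube([6.6, 6.4, 3.9]) → bbox [0,0,0] .. [6.6,6.4,3.9]
lo = A.lo+B.lo = [-13.2+0, -4.5+0, -19.4+0] = [-13.200,-4.500,-19.400]
hi = A.hi+B.hi = [23.6+6.6, 32.3+6.4, 17.4+3.9] = [30.200,38.700,21.300]
diag = √(43.4²+43.2²+40.7²) = √5406.29 = 73.527

min=[-13.200,-4.500,-19.400] max=[30.200,38.700,21.300] diag=73.527


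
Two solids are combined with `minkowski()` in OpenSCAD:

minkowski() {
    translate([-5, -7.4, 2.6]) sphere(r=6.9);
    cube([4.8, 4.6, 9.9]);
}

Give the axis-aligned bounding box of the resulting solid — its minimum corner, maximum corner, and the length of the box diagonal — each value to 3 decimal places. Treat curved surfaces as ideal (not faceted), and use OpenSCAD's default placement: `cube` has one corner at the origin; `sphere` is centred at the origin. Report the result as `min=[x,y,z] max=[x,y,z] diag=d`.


A = translate([-5, -7.4, 2.6]) sphere(r=6.9) → bbox [-11.9,-14.3,-4.3] .. [1.9,-0.5,9.5]
B = cube([4.8, 4.6, 9.9]) → bbox [0,0,0] .. [4.8,4.6,9.9]
lo = A.lo+B.lo = [-11.9+0, -14.3+0, -4.3+0] = [-11.900,-14.300,-4.300]
hi = A.hi+B.hi = [1.9+4.8, -0.5+4.6, 9.5+9.9] = [6.700,4.100,19.400]
diag = √(18.6²+18.4²+23.7²) = √1246.21 = 35.302

min=[-11.900,-14.300,-4.300] max=[6.700,4.100,19.400] diag=35.302


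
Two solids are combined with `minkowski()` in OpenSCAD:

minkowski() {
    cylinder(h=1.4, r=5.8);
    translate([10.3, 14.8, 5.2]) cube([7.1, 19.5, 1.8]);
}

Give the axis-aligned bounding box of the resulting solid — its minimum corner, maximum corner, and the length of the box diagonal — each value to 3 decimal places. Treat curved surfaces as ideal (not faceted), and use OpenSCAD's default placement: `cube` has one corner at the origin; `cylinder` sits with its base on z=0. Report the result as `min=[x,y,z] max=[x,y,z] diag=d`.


min=[4.500,9.000,5.200] max=[23.200,40.100,8.400] diag=36.430

A = translate([10.3, 14.8, 5.2]) cube([7.1, 19.5, 1.8]) → bbox [10.3,14.8,5.2] .. [17.4,34.3,7]
B = cylinder(h=1.4, r=5.8) → bbox [-5.8,-5.8,0] .. [5.8,5.8,1.4]
lo = A.lo+B.lo = [10.3-5.8, 14.8-5.8, 5.2+0] = [4.500,9.000,5.200]
hi = A.hi+B.hi = [17.4+5.8, 34.3+5.8, 7+1.4] = [23.200,40.100,8.400]
diag = √(18.7²+31.1²+3.2²) = √1327.14 = 36.430


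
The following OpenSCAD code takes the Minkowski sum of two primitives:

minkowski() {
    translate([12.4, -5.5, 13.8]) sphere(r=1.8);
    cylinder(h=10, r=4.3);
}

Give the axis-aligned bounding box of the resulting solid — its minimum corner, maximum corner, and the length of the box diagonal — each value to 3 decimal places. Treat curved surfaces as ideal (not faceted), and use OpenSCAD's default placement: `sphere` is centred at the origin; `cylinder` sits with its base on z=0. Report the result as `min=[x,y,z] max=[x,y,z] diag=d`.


A = translate([12.4, -5.5, 13.8]) sphere(r=1.8) → bbox [10.6,-7.3,12] .. [14.2,-3.7,15.6]
B = cylinder(h=10, r=4.3) → bbox [-4.3,-4.3,0] .. [4.3,4.3,10]
lo = A.lo+B.lo = [10.6-4.3, -7.3-4.3, 12+0] = [6.300,-11.600,12.000]
hi = A.hi+B.hi = [14.2+4.3, -3.7+4.3, 15.6+10] = [18.500,0.600,25.600]
diag = √(12.2²+12.2²+13.6²) = √482.64 = 21.969

min=[6.300,-11.600,12.000] max=[18.500,0.600,25.600] diag=21.969


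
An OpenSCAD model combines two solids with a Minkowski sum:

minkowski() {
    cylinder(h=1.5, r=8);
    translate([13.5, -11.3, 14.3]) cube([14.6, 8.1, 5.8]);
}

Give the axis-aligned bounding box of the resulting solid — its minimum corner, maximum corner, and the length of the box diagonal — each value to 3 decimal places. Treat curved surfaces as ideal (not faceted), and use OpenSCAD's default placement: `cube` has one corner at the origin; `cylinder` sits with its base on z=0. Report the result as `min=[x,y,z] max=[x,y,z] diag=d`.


A = translate([13.5, -11.3, 14.3]) cube([14.6, 8.1, 5.8]) → bbox [13.5,-11.3,14.3] .. [28.1,-3.2,20.1]
B = cylinder(h=1.5, r=8) → bbox [-8,-8,0] .. [8,8,1.5]
lo = A.lo+B.lo = [13.5-8, -11.3-8, 14.3+0] = [5.500,-19.300,14.300]
hi = A.hi+B.hi = [28.1+8, -3.2+8, 20.1+1.5] = [36.100,4.800,21.600]
diag = √(30.6²+24.1²+7.3²) = √1570.46 = 39.629

min=[5.500,-19.300,14.300] max=[36.100,4.800,21.600] diag=39.629


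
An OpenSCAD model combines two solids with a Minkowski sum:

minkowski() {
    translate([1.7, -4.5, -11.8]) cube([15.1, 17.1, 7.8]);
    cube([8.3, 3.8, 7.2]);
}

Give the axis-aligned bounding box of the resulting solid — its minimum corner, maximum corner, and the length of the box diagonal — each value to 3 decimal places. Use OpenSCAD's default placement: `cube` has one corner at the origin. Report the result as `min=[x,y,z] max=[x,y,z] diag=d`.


A = translate([1.7, -4.5, -11.8]) cube([15.1, 17.1, 7.8]) → bbox [1.7,-4.5,-11.8] .. [16.8,12.6,-4]
B = cube([8.3, 3.8, 7.2]) → bbox [0,0,0] .. [8.3,3.8,7.2]
lo = A.lo+B.lo = [1.7+0, -4.5+0, -11.8+0] = [1.700,-4.500,-11.800]
hi = A.hi+B.hi = [16.8+8.3, 12.6+3.8, -4+7.2] = [25.100,16.400,3.200]
diag = √(23.4²+20.9²+15²) = √1209.37 = 34.776

min=[1.700,-4.500,-11.800] max=[25.100,16.400,3.200] diag=34.776


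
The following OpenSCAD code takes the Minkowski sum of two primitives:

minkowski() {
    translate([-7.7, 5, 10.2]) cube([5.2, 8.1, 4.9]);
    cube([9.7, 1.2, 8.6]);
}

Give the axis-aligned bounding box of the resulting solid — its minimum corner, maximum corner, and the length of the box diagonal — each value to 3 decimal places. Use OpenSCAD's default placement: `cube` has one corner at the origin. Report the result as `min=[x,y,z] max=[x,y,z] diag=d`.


A = translate([-7.7, 5, 10.2]) cube([5.2, 8.1, 4.9]) → bbox [-7.7,5,10.2] .. [-2.5,13.1,15.1]
B = cube([9.7, 1.2, 8.6]) → bbox [0,0,0] .. [9.7,1.2,8.6]
lo = A.lo+B.lo = [-7.7+0, 5+0, 10.2+0] = [-7.700,5.000,10.200]
hi = A.hi+B.hi = [-2.5+9.7, 13.1+1.2, 15.1+8.6] = [7.200,14.300,23.700]
diag = √(14.9²+9.3²+13.5²) = √490.75 = 22.153

min=[-7.700,5.000,10.200] max=[7.200,14.300,23.700] diag=22.153


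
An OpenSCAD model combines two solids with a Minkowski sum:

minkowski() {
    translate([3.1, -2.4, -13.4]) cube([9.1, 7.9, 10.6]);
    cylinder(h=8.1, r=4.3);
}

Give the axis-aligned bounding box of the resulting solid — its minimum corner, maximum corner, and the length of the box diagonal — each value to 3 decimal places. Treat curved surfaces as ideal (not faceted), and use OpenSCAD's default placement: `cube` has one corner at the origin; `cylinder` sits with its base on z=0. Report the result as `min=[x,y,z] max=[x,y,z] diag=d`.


A = translate([3.1, -2.4, -13.4]) cube([9.1, 7.9, 10.6]) → bbox [3.1,-2.4,-13.4] .. [12.2,5.5,-2.8]
B = cylinder(h=8.1, r=4.3) → bbox [-4.3,-4.3,0] .. [4.3,4.3,8.1]
lo = A.lo+B.lo = [3.1-4.3, -2.4-4.3, -13.4+0] = [-1.200,-6.700,-13.400]
hi = A.hi+B.hi = [12.2+4.3, 5.5+4.3, -2.8+8.1] = [16.500,9.800,5.300]
diag = √(17.7²+16.5²+18.7²) = √935.23 = 30.582

min=[-1.200,-6.700,-13.400] max=[16.500,9.800,5.300] diag=30.582


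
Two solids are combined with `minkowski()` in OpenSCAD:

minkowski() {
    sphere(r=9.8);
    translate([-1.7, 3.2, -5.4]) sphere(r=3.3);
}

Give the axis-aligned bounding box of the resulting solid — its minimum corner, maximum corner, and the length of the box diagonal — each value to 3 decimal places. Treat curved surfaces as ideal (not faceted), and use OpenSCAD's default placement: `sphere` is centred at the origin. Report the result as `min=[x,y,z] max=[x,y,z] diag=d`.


min=[-14.800,-9.900,-18.500] max=[11.400,16.300,7.700] diag=45.380

A = translate([-1.7, 3.2, -5.4]) sphere(r=3.3) → bbox [-5,-0.1,-8.7] .. [1.6,6.5,-2.1]
B = sphere(r=9.8) → bbox [-9.8,-9.8,-9.8] .. [9.8,9.8,9.8]
lo = A.lo+B.lo = [-5-9.8, -0.1-9.8, -8.7-9.8] = [-14.800,-9.900,-18.500]
hi = A.hi+B.hi = [1.6+9.8, 6.5+9.8, -2.1+9.8] = [11.400,16.300,7.700]
diag = √(26.2²+26.2²+26.2²) = √2059.32 = 45.380


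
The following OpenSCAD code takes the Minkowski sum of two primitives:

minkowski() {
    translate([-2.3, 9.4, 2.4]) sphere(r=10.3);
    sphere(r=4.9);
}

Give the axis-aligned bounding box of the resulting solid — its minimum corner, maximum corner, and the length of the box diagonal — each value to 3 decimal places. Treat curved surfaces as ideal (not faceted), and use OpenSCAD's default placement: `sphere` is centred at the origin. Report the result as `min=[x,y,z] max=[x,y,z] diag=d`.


A = translate([-2.3, 9.4, 2.4]) sphere(r=10.3) → bbox [-12.6,-0.9,-7.9] .. [8,19.7,12.7]
B = sphere(r=4.9) → bbox [-4.9,-4.9,-4.9] .. [4.9,4.9,4.9]
lo = A.lo+B.lo = [-12.6-4.9, -0.9-4.9, -7.9-4.9] = [-17.500,-5.800,-12.800]
hi = A.hi+B.hi = [8+4.9, 19.7+4.9, 12.7+4.9] = [12.900,24.600,17.600]
diag = √(30.4²+30.4²+30.4²) = √2772.48 = 52.654

min=[-17.500,-5.800,-12.800] max=[12.900,24.600,17.600] diag=52.654


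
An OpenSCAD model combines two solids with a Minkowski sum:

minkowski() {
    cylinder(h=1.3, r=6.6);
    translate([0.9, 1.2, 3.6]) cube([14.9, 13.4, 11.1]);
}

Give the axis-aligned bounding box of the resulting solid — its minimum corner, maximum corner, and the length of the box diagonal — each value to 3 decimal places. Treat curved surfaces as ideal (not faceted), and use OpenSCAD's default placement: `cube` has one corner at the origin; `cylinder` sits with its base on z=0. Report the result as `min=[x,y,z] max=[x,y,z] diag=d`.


A = translate([0.9, 1.2, 3.6]) cube([14.9, 13.4, 11.1]) → bbox [0.9,1.2,3.6] .. [15.8,14.6,14.7]
B = cylinder(h=1.3, r=6.6) → bbox [-6.6,-6.6,0] .. [6.6,6.6,1.3]
lo = A.lo+B.lo = [0.9-6.6, 1.2-6.6, 3.6+0] = [-5.700,-5.400,3.600]
hi = A.hi+B.hi = [15.8+6.6, 14.6+6.6, 14.7+1.3] = [22.400,21.200,16.000]
diag = √(28.1²+26.6²+12.4²) = √1650.93 = 40.632

min=[-5.700,-5.400,3.600] max=[22.400,21.200,16.000] diag=40.632


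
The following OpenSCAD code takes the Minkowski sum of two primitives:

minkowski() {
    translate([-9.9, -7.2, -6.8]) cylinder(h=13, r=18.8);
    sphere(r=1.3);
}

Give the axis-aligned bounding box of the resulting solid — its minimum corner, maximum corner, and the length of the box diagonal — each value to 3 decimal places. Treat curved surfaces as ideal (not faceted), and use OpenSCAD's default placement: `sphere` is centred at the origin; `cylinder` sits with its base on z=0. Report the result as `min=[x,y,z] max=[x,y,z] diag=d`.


A = translate([-9.9, -7.2, -6.8]) cylinder(h=13, r=18.8) → bbox [-28.7,-26,-6.8] .. [8.9,11.6,6.2]
B = sphere(r=1.3) → bbox [-1.3,-1.3,-1.3] .. [1.3,1.3,1.3]
lo = A.lo+B.lo = [-28.7-1.3, -26-1.3, -6.8-1.3] = [-30.000,-27.300,-8.100]
hi = A.hi+B.hi = [8.9+1.3, 11.6+1.3, 6.2+1.3] = [10.200,12.900,7.500]
diag = √(40.2²+40.2²+15.6²) = √3475.44 = 58.953

min=[-30.000,-27.300,-8.100] max=[10.200,12.900,7.500] diag=58.953


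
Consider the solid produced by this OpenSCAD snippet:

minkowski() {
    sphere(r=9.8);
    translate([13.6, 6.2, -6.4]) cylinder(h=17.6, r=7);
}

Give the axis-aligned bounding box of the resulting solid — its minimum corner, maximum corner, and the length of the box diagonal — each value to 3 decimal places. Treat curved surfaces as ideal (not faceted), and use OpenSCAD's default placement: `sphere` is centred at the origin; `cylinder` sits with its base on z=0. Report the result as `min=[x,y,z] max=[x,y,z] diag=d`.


min=[-3.200,-10.600,-16.200] max=[30.400,23.000,21.000] diag=60.347

A = translate([13.6, 6.2, -6.4]) cylinder(h=17.6, r=7) → bbox [6.6,-0.8,-6.4] .. [20.6,13.2,11.2]
B = sphere(r=9.8) → bbox [-9.8,-9.8,-9.8] .. [9.8,9.8,9.8]
lo = A.lo+B.lo = [6.6-9.8, -0.8-9.8, -6.4-9.8] = [-3.200,-10.600,-16.200]
hi = A.hi+B.hi = [20.6+9.8, 13.2+9.8, 11.2+9.8] = [30.400,23.000,21.000]
diag = √(33.6²+33.6²+37.2²) = √3641.76 = 60.347


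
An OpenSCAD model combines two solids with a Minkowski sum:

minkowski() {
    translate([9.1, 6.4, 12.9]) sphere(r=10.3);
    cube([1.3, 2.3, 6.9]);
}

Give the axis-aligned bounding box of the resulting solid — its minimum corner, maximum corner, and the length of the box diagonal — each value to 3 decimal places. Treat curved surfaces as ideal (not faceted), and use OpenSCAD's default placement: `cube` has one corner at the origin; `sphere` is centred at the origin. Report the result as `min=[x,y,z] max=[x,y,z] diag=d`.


A = translate([9.1, 6.4, 12.9]) sphere(r=10.3) → bbox [-1.2,-3.9,2.6] .. [19.4,16.7,23.2]
B = cube([1.3, 2.3, 6.9]) → bbox [0,0,0] .. [1.3,2.3,6.9]
lo = A.lo+B.lo = [-1.2+0, -3.9+0, 2.6+0] = [-1.200,-3.900,2.600]
hi = A.hi+B.hi = [19.4+1.3, 16.7+2.3, 23.2+6.9] = [20.700,19.000,30.100]
diag = √(21.9²+22.9²+27.5²) = √1760.27 = 41.956

min=[-1.200,-3.900,2.600] max=[20.700,19.000,30.100] diag=41.956


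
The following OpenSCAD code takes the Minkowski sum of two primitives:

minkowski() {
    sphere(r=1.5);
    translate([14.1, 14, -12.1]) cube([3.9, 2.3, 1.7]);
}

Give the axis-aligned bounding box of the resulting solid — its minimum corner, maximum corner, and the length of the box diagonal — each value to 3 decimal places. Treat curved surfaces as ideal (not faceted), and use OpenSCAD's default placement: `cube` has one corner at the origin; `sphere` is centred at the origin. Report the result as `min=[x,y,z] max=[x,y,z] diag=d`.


A = translate([14.1, 14, -12.1]) cube([3.9, 2.3, 1.7]) → bbox [14.1,14,-12.1] .. [18,16.3,-10.4]
B = sphere(r=1.5) → bbox [-1.5,-1.5,-1.5] .. [1.5,1.5,1.5]
lo = A.lo+B.lo = [14.1-1.5, 14-1.5, -12.1-1.5] = [12.600,12.500,-13.600]
hi = A.hi+B.hi = [18+1.5, 16.3+1.5, -10.4+1.5] = [19.500,17.800,-8.900]
diag = √(6.9²+5.3²+4.7²) = √97.79 = 9.889

min=[12.600,12.500,-13.600] max=[19.500,17.800,-8.900] diag=9.889


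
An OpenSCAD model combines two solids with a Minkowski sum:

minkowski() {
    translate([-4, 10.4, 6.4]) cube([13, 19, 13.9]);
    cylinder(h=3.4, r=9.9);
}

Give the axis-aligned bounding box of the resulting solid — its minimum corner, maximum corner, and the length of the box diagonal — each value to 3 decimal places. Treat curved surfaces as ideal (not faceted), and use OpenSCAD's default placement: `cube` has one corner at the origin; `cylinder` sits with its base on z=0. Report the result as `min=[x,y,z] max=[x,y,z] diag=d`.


A = translate([-4, 10.4, 6.4]) cube([13, 19, 13.9]) → bbox [-4,10.4,6.4] .. [9,29.4,20.3]
B = cylinder(h=3.4, r=9.9) → bbox [-9.9,-9.9,0] .. [9.9,9.9,3.4]
lo = A.lo+B.lo = [-4-9.9, 10.4-9.9, 6.4+0] = [-13.900,0.500,6.400]
hi = A.hi+B.hi = [9+9.9, 29.4+9.9, 20.3+3.4] = [18.900,39.300,23.700]
diag = √(32.8²+38.8²+17.3²) = √2880.57 = 53.671

min=[-13.900,0.500,6.400] max=[18.900,39.300,23.700] diag=53.671


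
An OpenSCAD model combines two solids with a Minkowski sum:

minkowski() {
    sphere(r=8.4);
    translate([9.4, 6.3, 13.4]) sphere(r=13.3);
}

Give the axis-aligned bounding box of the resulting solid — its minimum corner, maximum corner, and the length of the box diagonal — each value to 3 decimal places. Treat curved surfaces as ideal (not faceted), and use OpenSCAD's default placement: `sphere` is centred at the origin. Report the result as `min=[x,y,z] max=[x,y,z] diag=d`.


A = translate([9.4, 6.3, 13.4]) sphere(r=13.3) → bbox [-3.9,-7,0.1] .. [22.7,19.6,26.7]
B = sphere(r=8.4) → bbox [-8.4,-8.4,-8.4] .. [8.4,8.4,8.4]
lo = A.lo+B.lo = [-3.9-8.4, -7-8.4, 0.1-8.4] = [-12.300,-15.400,-8.300]
hi = A.hi+B.hi = [22.7+8.4, 19.6+8.4, 26.7+8.4] = [31.100,28.000,35.100]
diag = √(43.4²+43.4²+43.4²) = √5650.68 = 75.171

min=[-12.300,-15.400,-8.300] max=[31.100,28.000,35.100] diag=75.171


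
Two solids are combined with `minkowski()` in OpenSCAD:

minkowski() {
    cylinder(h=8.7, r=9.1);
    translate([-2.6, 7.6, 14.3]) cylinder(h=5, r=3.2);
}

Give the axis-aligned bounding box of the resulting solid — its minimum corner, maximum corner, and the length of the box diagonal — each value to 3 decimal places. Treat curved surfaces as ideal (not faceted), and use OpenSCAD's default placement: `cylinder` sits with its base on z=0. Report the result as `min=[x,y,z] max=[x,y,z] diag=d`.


A = translate([-2.6, 7.6, 14.3]) cylinder(h=5, r=3.2) → bbox [-5.8,4.4,14.3] .. [0.6,10.8,19.3]
B = cylinder(h=8.7, r=9.1) → bbox [-9.1,-9.1,0] .. [9.1,9.1,8.7]
lo = A.lo+B.lo = [-5.8-9.1, 4.4-9.1, 14.3+0] = [-14.900,-4.700,14.300]
hi = A.hi+B.hi = [0.6+9.1, 10.8+9.1, 19.3+8.7] = [9.700,19.900,28.000]
diag = √(24.6²+24.6²+13.7²) = √1398.01 = 37.390

min=[-14.900,-4.700,14.300] max=[9.700,19.900,28.000] diag=37.390


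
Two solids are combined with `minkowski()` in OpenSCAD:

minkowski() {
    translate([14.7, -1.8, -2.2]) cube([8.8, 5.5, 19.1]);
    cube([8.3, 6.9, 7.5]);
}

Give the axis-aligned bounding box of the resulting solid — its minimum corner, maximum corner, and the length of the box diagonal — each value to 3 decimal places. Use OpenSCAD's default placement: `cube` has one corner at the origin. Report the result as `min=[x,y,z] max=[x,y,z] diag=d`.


min=[14.700,-1.800,-2.200] max=[31.800,10.600,24.400] diag=33.967

A = translate([14.7, -1.8, -2.2]) cube([8.8, 5.5, 19.1]) → bbox [14.7,-1.8,-2.2] .. [23.5,3.7,16.9]
B = cube([8.3, 6.9, 7.5]) → bbox [0,0,0] .. [8.3,6.9,7.5]
lo = A.lo+B.lo = [14.7+0, -1.8+0, -2.2+0] = [14.700,-1.800,-2.200]
hi = A.hi+B.hi = [23.5+8.3, 3.7+6.9, 16.9+7.5] = [31.800,10.600,24.400]
diag = √(17.1²+12.4²+26.6²) = √1153.73 = 33.967


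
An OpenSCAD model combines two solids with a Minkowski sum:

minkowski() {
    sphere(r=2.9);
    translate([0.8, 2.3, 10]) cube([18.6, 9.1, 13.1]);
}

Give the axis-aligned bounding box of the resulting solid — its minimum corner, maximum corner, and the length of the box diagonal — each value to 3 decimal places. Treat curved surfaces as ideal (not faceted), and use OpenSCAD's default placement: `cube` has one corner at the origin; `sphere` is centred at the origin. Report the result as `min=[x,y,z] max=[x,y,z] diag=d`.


min=[-2.100,-0.600,7.100] max=[22.300,14.300,26.000] diag=34.272

A = translate([0.8, 2.3, 10]) cube([18.6, 9.1, 13.1]) → bbox [0.8,2.3,10] .. [19.4,11.4,23.1]
B = sphere(r=2.9) → bbox [-2.9,-2.9,-2.9] .. [2.9,2.9,2.9]
lo = A.lo+B.lo = [0.8-2.9, 2.3-2.9, 10-2.9] = [-2.100,-0.600,7.100]
hi = A.hi+B.hi = [19.4+2.9, 11.4+2.9, 23.1+2.9] = [22.300,14.300,26.000]
diag = √(24.4²+14.9²+18.9²) = √1174.58 = 34.272


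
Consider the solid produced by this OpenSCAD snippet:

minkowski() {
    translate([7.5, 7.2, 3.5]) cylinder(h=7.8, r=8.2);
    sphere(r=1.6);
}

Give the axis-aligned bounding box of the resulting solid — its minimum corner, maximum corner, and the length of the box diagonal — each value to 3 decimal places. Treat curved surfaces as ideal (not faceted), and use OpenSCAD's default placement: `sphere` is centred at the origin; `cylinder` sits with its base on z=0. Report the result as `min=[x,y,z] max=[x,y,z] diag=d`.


A = translate([7.5, 7.2, 3.5]) cylinder(h=7.8, r=8.2) → bbox [-0.7,-1,3.5] .. [15.7,15.4,11.3]
B = sphere(r=1.6) → bbox [-1.6,-1.6,-1.6] .. [1.6,1.6,1.6]
lo = A.lo+B.lo = [-0.7-1.6, -1-1.6, 3.5-1.6] = [-2.300,-2.600,1.900]
hi = A.hi+B.hi = [15.7+1.6, 15.4+1.6, 11.3+1.6] = [17.300,17.000,12.900]
diag = √(19.6²+19.6²+11²) = √889.32 = 29.821

min=[-2.300,-2.600,1.900] max=[17.300,17.000,12.900] diag=29.821


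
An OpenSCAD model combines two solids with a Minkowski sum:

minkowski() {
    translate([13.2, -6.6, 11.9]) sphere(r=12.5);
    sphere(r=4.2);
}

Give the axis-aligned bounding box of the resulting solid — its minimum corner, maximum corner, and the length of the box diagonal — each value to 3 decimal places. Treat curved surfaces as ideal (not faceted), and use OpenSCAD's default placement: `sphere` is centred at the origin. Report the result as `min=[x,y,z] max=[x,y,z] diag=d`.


A = translate([13.2, -6.6, 11.9]) sphere(r=12.5) → bbox [0.7,-19.1,-0.6] .. [25.7,5.9,24.4]
B = sphere(r=4.2) → bbox [-4.2,-4.2,-4.2] .. [4.2,4.2,4.2]
lo = A.lo+B.lo = [0.7-4.2, -19.1-4.2, -0.6-4.2] = [-3.500,-23.300,-4.800]
hi = A.hi+B.hi = [25.7+4.2, 5.9+4.2, 24.4+4.2] = [29.900,10.100,28.600]
diag = √(33.4²+33.4²+33.4²) = √3346.68 = 57.850

min=[-3.500,-23.300,-4.800] max=[29.900,10.100,28.600] diag=57.850


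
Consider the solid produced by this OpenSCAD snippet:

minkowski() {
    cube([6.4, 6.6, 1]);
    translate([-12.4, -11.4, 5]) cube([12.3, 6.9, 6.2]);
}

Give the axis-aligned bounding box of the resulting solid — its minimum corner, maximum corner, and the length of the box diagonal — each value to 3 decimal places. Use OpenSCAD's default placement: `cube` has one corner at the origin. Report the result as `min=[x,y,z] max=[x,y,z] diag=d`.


min=[-12.400,-11.400,5.000] max=[6.300,2.100,12.200] diag=24.162

A = translate([-12.4, -11.4, 5]) cube([12.3, 6.9, 6.2]) → bbox [-12.4,-11.4,5] .. [-0.1,-4.5,11.2]
B = cube([6.4, 6.6, 1]) → bbox [0,0,0] .. [6.4,6.6,1]
lo = A.lo+B.lo = [-12.4+0, -11.4+0, 5+0] = [-12.400,-11.400,5.000]
hi = A.hi+B.hi = [-0.1+6.4, -4.5+6.6, 11.2+1] = [6.300,2.100,12.200]
diag = √(18.7²+13.5²+7.2²) = √583.78 = 24.162
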